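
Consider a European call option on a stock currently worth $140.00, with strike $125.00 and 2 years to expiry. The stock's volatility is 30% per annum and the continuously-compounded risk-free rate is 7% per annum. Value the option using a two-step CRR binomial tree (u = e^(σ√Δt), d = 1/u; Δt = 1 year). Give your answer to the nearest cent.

$40.01

CRR parameters: u = e^(σ√Δt) = e^(0.3·√1) = 1.3499, d = 1/u = 0.7408
Per-period rate: rΔt = 0.07·1 = 0.07, so R = e^0.07 = 1.0725
Risk-neutral probability p = (e^0.07 − 0.7408)/(1.3499 − 0.7408) = 0.3317/0.6090 = 0.5446
Terminal stock prices: S_uu = 255.1, S_ud = 140, S_dd = 76.83
Terminal payoffs (S − K): max(130.1, 0) = 130.1, max(15, 0) = 15, max(-48.17, 0) = 0
Node u (S = 189): V_u = e^(−0.07)·[0.5446·130.0966 + 0.4554·15.0000] = 72.4310
Node d (S = 103.7): V_d = e^(−0.07)·[0.5446·15.0000 + 0.4554·0.0000] = 7.6169
Node 0 (S = 140): V_0 = e^(−0.07)·[0.5446·72.4310 + 0.4554·7.6169] = 40.0140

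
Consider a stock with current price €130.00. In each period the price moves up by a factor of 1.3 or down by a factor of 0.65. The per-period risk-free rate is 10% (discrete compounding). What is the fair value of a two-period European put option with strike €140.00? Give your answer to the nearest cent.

Risk-neutral probability p = (1 + 0.1 − 0.65)/(1.3 − 0.65) = 0.4500/0.6500 = 0.6923
Terminal stock prices: S_uu = 219.7, S_ud = 109.9, S_dd = 54.93
Terminal payoffs (K − S): max(-79.7, 0) = 0, max(30.15, 0) = 30.15, max(85.07, 0) = 85.07
Node u (S = 169): V_u = 1/1.1·[0.6923·0.0000 + 0.3077·30.1500] = 8.4336
Node d (S = 84.5): V_d = 1/1.1·[0.6923·30.1500 + 0.3077·85.0750] = 42.7727
Node 0 (S = 130): V_0 = 1/1.1·[0.6923·8.4336 + 0.3077·42.7727] = 17.2722

€17.27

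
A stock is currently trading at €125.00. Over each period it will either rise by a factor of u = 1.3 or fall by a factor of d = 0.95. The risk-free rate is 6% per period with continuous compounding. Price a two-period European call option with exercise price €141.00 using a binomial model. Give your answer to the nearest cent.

Risk-neutral probability p = (e^0.06 − 0.95)/(1.3 − 0.95) = 0.1118/0.3500 = 0.3195
Terminal stock prices: S_uu = 211.3, S_ud = 154.4, S_dd = 112.8
Terminal payoffs (S − K): max(70.25, 0) = 70.25, max(13.38, 0) = 13.38, max(-28.19, 0) = 0
Node u (S = 162.5): V_u = e^(−0.06)·[0.3195·70.2500 + 0.6805·13.3750] = 29.7112
Node d (S = 118.8): V_d = e^(−0.06)·[0.3195·13.3750 + 0.6805·0.0000] = 4.0249
Node 0 (S = 125): V_0 = e^(−0.06)·[0.3195·29.7112 + 0.6805·4.0249] = 11.5201

€11.52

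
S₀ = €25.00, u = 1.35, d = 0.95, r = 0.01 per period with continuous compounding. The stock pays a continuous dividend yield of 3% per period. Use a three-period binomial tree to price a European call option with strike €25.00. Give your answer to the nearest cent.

Per-period risk-free factor R = e^0.01 = 1.0101; dividend-adjusted growth = e^(0.01−0.03) = 0.9802.
Risk-neutral probability p = (0.9802 − 0.95)/(1.35 − 0.95) = 0.0302/0.4000 = 0.0755
Terminal stock prices: S_uuu = 61.51, S_uud = 43.28, S_udd = 30.46, S_ddd = 21.43
Terminal payoffs (S − K): max(36.51, 0) = 36.51, max(18.28, 0) = 18.28, max(5.459, 0) = 5.459, max(-3.566, 0) = 0
Node uu (S = 45.56): V_uu = e^(−0.01)·[0.0755·36.5094 + 0.9245·18.2844] = 19.4647
Node ud (S = 32.06): V_ud = e^(−0.01)·[0.0755·18.2844 + 0.9245·5.4594] = 6.3637
Node dd (S = 22.56): V_dd = e^(−0.01)·[0.0755·5.4594 + 0.9245·0.0000] = 0.4081
Node u (S = 33.75): V_u = e^(−0.01)·[0.0755·19.4647 + 0.9245·6.3637] = 7.2796
Node d (S = 23.75): V_d = e^(−0.01)·[0.0755·6.3637 + 0.9245·0.4081] = 0.8492
Node 0 (S = 25): V_0 = e^(−0.01)·[0.0755·7.2796 + 0.9245·0.8492] = 1.3214

€1.32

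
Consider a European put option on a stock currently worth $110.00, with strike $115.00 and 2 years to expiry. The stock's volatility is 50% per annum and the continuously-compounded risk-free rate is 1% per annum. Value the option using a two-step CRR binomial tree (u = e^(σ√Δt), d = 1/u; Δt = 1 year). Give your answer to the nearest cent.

CRR parameters: u = e^(σ√Δt) = e^(0.5·√1) = 1.6487, d = 1/u = 0.6065
Per-period rate: rΔt = 0.01·1 = 0.01, so R = e^0.01 = 1.0101
Risk-neutral probability p = (e^0.01 − 0.6065)/(1.6487 − 0.6065) = 0.4035/1.0422 = 0.3872
Terminal stock prices: S_uu = 299, S_ud = 110, S_dd = 40.47
Terminal payoffs (K − S): max(-184, 0) = 0, max(5, 0) = 5, max(74.53, 0) = 74.53
Node u (S = 181.4): V_u = e^(−0.01)·[0.3872·0.0000 + 0.6128·5.0000] = 3.0336
Node d (S = 66.72): V_d = e^(−0.01)·[0.3872·5.0000 + 0.6128·74.5333] = 47.1374
Node 0 (S = 110): V_0 = e^(−0.01)·[0.3872·3.0336 + 0.6128·47.1374] = 29.7620

$29.76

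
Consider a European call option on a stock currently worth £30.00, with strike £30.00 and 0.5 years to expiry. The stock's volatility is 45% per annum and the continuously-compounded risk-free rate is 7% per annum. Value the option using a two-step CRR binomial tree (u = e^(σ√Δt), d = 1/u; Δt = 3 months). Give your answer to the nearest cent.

£3.84

CRR parameters: u = e^(σ√Δt) = e^(0.45·√0.25) = 1.2523, d = 1/u = 0.7985
Per-period rate: rΔt = 0.07·0.25 = 0.0175, so R = e^0.0175 = 1.0177
Risk-neutral probability p = (e^0.0175 − 0.7985)/(1.2523 − 0.7985) = 0.2191/0.4538 = 0.4829
Terminal stock prices: S_uu = 47.05, S_ud = 30, S_dd = 19.13
Terminal payoffs (S − K): max(17.05, 0) = 17.05, max(0, 0) = 0, max(-10.87, 0) = 0
Node u (S = 37.57): V_u = e^(−0.0175)·[0.4829·17.0494 + 0.5171·0.0000] = 8.0901
Node d (S = 23.96): V_d = e^(−0.0175)·[0.4829·0.0000 + 0.5171·0.0000] = 0.0000
Node 0 (S = 30): V_0 = e^(−0.0175)·[0.4829·8.0901 + 0.5171·0.0000] = 3.8388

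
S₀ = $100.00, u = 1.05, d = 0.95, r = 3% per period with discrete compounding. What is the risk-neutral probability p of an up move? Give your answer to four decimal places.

Risk-neutral probability p = (1 + 0.03 − 0.95)/(1.05 − 0.95) = 0.0800/0.1000 = 0.8000

p = 0.8000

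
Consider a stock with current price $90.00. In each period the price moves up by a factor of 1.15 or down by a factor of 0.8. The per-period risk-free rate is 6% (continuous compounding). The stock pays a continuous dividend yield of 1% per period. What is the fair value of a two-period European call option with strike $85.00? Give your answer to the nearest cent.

$15.55

Per-period risk-free factor R = e^0.06 = 1.0618; dividend-adjusted growth = e^(0.06−0.01) = 1.0513.
Risk-neutral probability p = (1.0513 − 0.8)/(1.15 − 0.8) = 0.2513/0.3500 = 0.7179
Terminal stock prices: S_uu = 119, S_ud = 82.8, S_dd = 57.6
Terminal payoffs (S − K): max(34.02, 0) = 34.02, max(-2.2, 0) = 0, max(-27.4, 0) = 0
Node u (S = 103.5): V_u = e^(−0.06)·[0.7179·34.0250 + 0.2821·0.0000] = 23.0046
Node d (S = 72): V_d = e^(−0.06)·[0.7179·0.0000 + 0.2821·0.0000] = 0.0000
Node 0 (S = 90): V_0 = e^(−0.06)·[0.7179·23.0046 + 0.2821·0.0000] = 15.5536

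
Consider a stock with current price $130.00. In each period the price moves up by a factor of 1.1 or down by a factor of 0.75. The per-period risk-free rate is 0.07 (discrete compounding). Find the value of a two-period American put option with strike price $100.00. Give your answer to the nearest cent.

Risk-neutral probability p = (1 + 0.07 − 0.75)/(1.1 − 0.75) = 0.3200/0.3500 = 0.9143
Terminal stock prices: S_uu = 157.3, S_ud = 107.2, S_dd = 73.12
Terminal payoffs (K − S): max(-57.3, 0) = 0, max(-7.25, 0) = 0, max(26.88, 0) = 26.88
Node u (S = 143): continuation = 1/1.07·[0.9143·0.0000 + 0.0857·0.0000] = 0.0000; exercise value = 0.0000 ≤ continuation, so V_u = 0.0000
Node d (S = 97.5): continuation = 1/1.07·[0.9143·0.0000 + 0.0857·26.8750] = 2.1529; exercise value = 2.5000 > continuation, so V_d = 2.5000 (exercise)
Node 0 (S = 130): continuation = 1/1.07·[0.9143·0.0000 + 0.0857·2.5000] = 0.2003; exercise value = 0.0000 ≤ continuation, so V_0 = 0.2003

$0.20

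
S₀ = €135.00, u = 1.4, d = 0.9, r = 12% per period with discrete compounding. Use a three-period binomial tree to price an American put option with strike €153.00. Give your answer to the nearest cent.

€18.00

Risk-neutral probability p = (1 + 0.12 − 0.9)/(1.4 − 0.9) = 0.2200/0.5000 = 0.4400
Terminal stock prices: S_uuu = 370.4, S_uud = 238.1, S_udd = 153.1, S_ddd = 98.42
Terminal payoffs (K − S): max(-217.4, 0) = 0, max(-85.14, 0) = 0, max(-0.09, 0) = 0, max(54.58, 0) = 54.58
Node uu (S = 264.6): continuation = 1/1.12·[0.4400·0.0000 + 0.5600·0.0000] = 0.0000; exercise value = 0.0000 ≤ continuation, so V_uu = 0.0000
Node ud (S = 170.1): continuation = 1/1.12·[0.4400·0.0000 + 0.5600·0.0000] = 0.0000; exercise value = 0.0000 ≤ continuation, so V_ud = 0.0000
Node dd (S = 109.4): continuation = 1/1.12·[0.4400·0.0000 + 0.5600·54.5850] = 27.2925; exercise value = 43.6500 > continuation, so V_dd = 43.6500 (exercise)
Node u (S = 189): continuation = 1/1.12·[0.4400·0.0000 + 0.5600·0.0000] = 0.0000; exercise value = 0.0000 ≤ continuation, so V_u = 0.0000
Node d (S = 121.5): continuation = 1/1.12·[0.4400·0.0000 + 0.5600·43.6500] = 21.8250; exercise value = 31.5000 > continuation, so V_d = 31.5000 (exercise)
Node 0 (S = 135): continuation = 1/1.12·[0.4400·0.0000 + 0.5600·31.5000] = 15.7500; exercise value = 18.0000 > continuation, so V_0 = 18.0000 (exercise)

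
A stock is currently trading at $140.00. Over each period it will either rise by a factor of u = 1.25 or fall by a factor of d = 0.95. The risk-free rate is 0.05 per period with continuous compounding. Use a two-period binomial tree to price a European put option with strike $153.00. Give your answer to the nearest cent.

Risk-neutral probability p = (e^0.05 − 0.95)/(1.25 − 0.95) = 0.1013/0.3000 = 0.3376
Terminal stock prices: S_uu = 218.8, S_ud = 166.2, S_dd = 126.3
Terminal payoffs (K − S): max(-65.75, 0) = 0, max(-13.25, 0) = 0, max(26.65, 0) = 26.65
Node u (S = 175): V_u = e^(−0.05)·[0.3376·0.0000 + 0.6624·0.0000] = 0.0000
Node d (S = 133): V_d = e^(−0.05)·[0.3376·0.0000 + 0.6624·26.6500] = 16.7928
Node 0 (S = 140): V_0 = e^(−0.05)·[0.3376·0.0000 + 0.6624·16.7928] = 10.5815

$10.58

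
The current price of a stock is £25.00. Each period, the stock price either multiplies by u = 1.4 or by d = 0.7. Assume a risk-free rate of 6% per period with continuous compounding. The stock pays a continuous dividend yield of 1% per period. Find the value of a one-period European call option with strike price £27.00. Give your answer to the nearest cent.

£3.78

Per-period risk-free factor R = e^0.06 = 1.0618; dividend-adjusted growth = e^(0.06−0.01) = 1.0513.
Risk-neutral probability p = (1.0513 − 0.7)/(1.4 − 0.7) = 0.3513/0.7000 = 0.5018
Terminal stock prices: S_u = 35, S_d = 17.5
Terminal payoffs (S − K): max(8, 0) = 8, max(-9.5, 0) = 0
Node 0 (S = 25): V_0 = e^(−0.06)·[0.5018·8.0000 + 0.4982·0.0000] = 3.7807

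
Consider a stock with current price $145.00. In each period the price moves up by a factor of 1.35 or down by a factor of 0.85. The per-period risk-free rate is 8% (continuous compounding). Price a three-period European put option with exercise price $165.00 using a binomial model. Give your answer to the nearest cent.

$16.45

Risk-neutral probability p = (e^0.08 − 0.85)/(1.35 − 0.85) = 0.2333/0.5000 = 0.4666
Terminal stock prices: S_uuu = 356.8, S_uud = 224.6, S_udd = 141.4, S_ddd = 89.05
Terminal payoffs (K − S): max(-191.8, 0) = 0, max(-59.62, 0) = 0, max(23.57, 0) = 23.57, max(75.95, 0) = 75.95
Node uu (S = 264.3): V_uu = e^(−0.08)·[0.4666·0.0000 + 0.5334·0.0000] = 0.0000
Node ud (S = 166.4): V_ud = e^(−0.08)·[0.4666·0.0000 + 0.5334·23.5706] = 11.6065
Node dd (S = 104.8): V_dd = e^(−0.08)·[0.4666·23.5706 + 0.5334·75.9519] = 47.5517
Node u (S = 195.8): V_u = e^(−0.08)·[0.4666·0.0000 + 0.5334·11.6065] = 5.7152
Node d (S = 123.2): V_d = e^(−0.08)·[0.4666·11.6065 + 0.5334·47.5517] = 28.4141
Node 0 (S = 145): V_0 = e^(−0.08)·[0.4666·5.7152 + 0.5334·28.4141] = 16.4530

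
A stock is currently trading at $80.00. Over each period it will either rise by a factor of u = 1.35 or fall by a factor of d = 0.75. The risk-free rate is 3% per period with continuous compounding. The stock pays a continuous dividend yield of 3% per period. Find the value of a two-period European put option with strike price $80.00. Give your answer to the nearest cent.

Per-period risk-free factor R = e^0.03 = 1.0305; dividend-adjusted growth = e^(0.03−0.03) = 1.0000.
Risk-neutral probability p = (1.0000 − 0.75)/(1.35 − 0.75) = 0.2500/0.6000 = 0.4167
Terminal stock prices: S_uu = 145.8, S_ud = 81, S_dd = 45
Terminal payoffs (K − S): max(-65.8, 0) = 0, max(-1, 0) = 0, max(35, 0) = 35
Node u (S = 108): V_u = e^(−0.03)·[0.4167·0.0000 + 0.5833·0.0000] = 0.0000
Node d (S = 60): V_d = e^(−0.03)·[0.4167·0.0000 + 0.5833·35.0000] = 19.8133
Node 0 (S = 80): V_0 = e^(−0.03)·[0.4167·0.0000 + 0.5833·19.8133] = 11.2162

$11.22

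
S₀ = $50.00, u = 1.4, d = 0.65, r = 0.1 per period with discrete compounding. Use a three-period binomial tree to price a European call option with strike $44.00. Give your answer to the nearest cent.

$21.52

Risk-neutral probability p = (1 + 0.1 − 0.65)/(1.4 − 0.65) = 0.4500/0.7500 = 0.6000
Terminal stock prices: S_uuu = 137.2, S_uud = 63.7, S_udd = 29.58, S_ddd = 13.73
Terminal payoffs (S − K): max(93.2, 0) = 93.2, max(19.7, 0) = 19.7, max(-14.42, 0) = 0, max(-30.27, 0) = 0
Node uu (S = 98): V_uu = 1/1.1·[0.6000·93.2000 + 0.4000·19.7000] = 58.0000
Node ud (S = 45.5): V_ud = 1/1.1·[0.6000·19.7000 + 0.4000·0.0000] = 10.7455
Node dd (S = 21.13): V_dd = 1/1.1·[0.6000·0.0000 + 0.4000·0.0000] = 0.0000
Node u (S = 70): V_u = 1/1.1·[0.6000·58.0000 + 0.4000·10.7455] = 35.5438
Node d (S = 32.5): V_d = 1/1.1·[0.6000·10.7455 + 0.4000·0.0000] = 5.8612
Node 0 (S = 50): V_0 = 1/1.1·[0.6000·35.5438 + 0.4000·5.8612] = 21.5189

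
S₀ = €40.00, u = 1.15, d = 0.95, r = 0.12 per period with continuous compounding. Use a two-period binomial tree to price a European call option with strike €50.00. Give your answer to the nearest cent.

Risk-neutral probability p = (e^0.12 − 0.95)/(1.15 − 0.95) = 0.1775/0.2000 = 0.8875
Terminal stock prices: S_uu = 52.9, S_ud = 43.7, S_dd = 36.1
Terminal payoffs (S − K): max(2.9, 0) = 2.9, max(-6.3, 0) = 0, max(-13.9, 0) = 0
Node u (S = 46): V_u = e^(−0.12)·[0.8875·2.9000 + 0.1125·0.0000] = 2.2827
Node d (S = 38): V_d = e^(−0.12)·[0.8875·0.0000 + 0.1125·0.0000] = 0.0000
Node 0 (S = 40): V_0 = e^(−0.12)·[0.8875·2.2827 + 0.1125·0.0000] = 1.7968

€1.80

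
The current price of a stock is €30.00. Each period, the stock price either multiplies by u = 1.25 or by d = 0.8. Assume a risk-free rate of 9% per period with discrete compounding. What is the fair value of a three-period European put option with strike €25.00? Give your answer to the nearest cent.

Risk-neutral probability p = (1 + 0.09 − 0.8)/(1.25 − 0.8) = 0.2900/0.4500 = 0.6444
Terminal stock prices: S_uuu = 58.59, S_uud = 37.5, S_udd = 24, S_ddd = 15.36
Terminal payoffs (K − S): max(-33.59, 0) = 0, max(-12.5, 0) = 0, max(1, 0) = 1, max(9.64, 0) = 9.64
Node uu (S = 46.88): V_uu = 1/1.09·[0.6444·0.0000 + 0.3556·0.0000] = 0.0000
Node ud (S = 30): V_ud = 1/1.09·[0.6444·0.0000 + 0.3556·1.0000] = 0.3262
Node dd (S = 19.2): V_dd = 1/1.09·[0.6444·1.0000 + 0.3556·9.6400] = 3.7358
Node u (S = 37.5): V_u = 1/1.09·[0.6444·0.0000 + 0.3556·0.3262] = 0.1064
Node d (S = 24): V_d = 1/1.09·[0.6444·0.3262 + 0.3556·3.7358] = 1.4115
Node 0 (S = 30): V_0 = 1/1.09·[0.6444·0.1064 + 0.3556·1.4115] = 0.5233

€0.52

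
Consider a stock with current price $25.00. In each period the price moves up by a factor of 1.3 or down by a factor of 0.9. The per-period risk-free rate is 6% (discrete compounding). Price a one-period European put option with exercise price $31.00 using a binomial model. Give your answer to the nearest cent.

Risk-neutral probability p = (1 + 0.06 − 0.9)/(1.3 − 0.9) = 0.1600/0.4000 = 0.4000
Terminal stock prices: S_u = 32.5, S_d = 22.5
Terminal payoffs (K − S): max(-1.5, 0) = 0, max(8.5, 0) = 8.5
Node 0 (S = 25): V_0 = 1/1.06·[0.4000·0.0000 + 0.6000·8.5000] = 4.8113

$4.81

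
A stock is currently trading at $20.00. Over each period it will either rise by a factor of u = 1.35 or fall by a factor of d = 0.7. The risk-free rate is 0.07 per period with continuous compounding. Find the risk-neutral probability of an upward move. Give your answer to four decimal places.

p = 0.5731

Risk-neutral probability p = (e^0.07 − 0.7)/(1.35 − 0.7) = 0.3725/0.6500 = 0.5731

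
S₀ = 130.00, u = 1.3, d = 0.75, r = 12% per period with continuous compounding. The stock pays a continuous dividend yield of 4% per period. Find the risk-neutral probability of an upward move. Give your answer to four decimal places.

p = 0.6060

Per-period risk-free factor R = e^0.12 = 1.1275; dividend-adjusted growth = e^(0.12−0.04) = 1.0833.
Risk-neutral probability p = (1.0833 − 0.75)/(1.3 − 0.75) = 0.3333/0.5500 = 0.6060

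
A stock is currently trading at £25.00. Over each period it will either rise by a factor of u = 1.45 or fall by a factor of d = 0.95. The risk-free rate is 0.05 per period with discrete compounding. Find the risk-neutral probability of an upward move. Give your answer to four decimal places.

p = 0.2000

Risk-neutral probability p = (1 + 0.05 − 0.95)/(1.45 − 0.95) = 0.1000/0.5000 = 0.2000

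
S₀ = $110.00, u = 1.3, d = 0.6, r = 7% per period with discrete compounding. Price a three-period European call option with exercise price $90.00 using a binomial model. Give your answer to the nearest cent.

$45.29

Risk-neutral probability p = (1 + 0.07 − 0.6)/(1.3 − 0.6) = 0.4700/0.7000 = 0.6714
Terminal stock prices: S_uuu = 241.7, S_uud = 111.5, S_udd = 51.48, S_ddd = 23.76
Terminal payoffs (S − K): max(151.7, 0) = 151.7, max(21.54, 0) = 21.54, max(-38.52, 0) = 0, max(-66.24, 0) = 0
Node uu (S = 185.9): V_uu = 1/1.07·[0.6714·151.6700 + 0.3286·21.5400] = 101.7879
Node ud (S = 85.8): V_ud = 1/1.07·[0.6714·21.5400 + 0.3286·0.0000] = 13.5164
Node dd (S = 39.6): V_dd = 1/1.07·[0.6714·0.0000 + 0.3286·0.0000] = 0.0000
Node u (S = 143): V_u = 1/1.07·[0.6714·101.7879 + 0.3286·13.5164] = 68.0228
Node d (S = 66): V_d = 1/1.07·[0.6714·13.5164 + 0.3286·0.0000] = 8.4816
Node 0 (S = 110): V_0 = 1/1.07·[0.6714·68.0228 + 0.3286·8.4816] = 45.2890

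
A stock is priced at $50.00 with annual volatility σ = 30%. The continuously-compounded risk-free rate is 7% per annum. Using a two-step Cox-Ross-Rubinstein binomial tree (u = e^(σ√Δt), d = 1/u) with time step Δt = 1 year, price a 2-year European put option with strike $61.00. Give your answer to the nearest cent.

$10.79

CRR parameters: u = e^(σ√Δt) = e^(0.3·√1) = 1.3499, d = 1/u = 0.7408
Per-period rate: rΔt = 0.07·1 = 0.07, so R = e^0.07 = 1.0725
Risk-neutral probability p = (e^0.07 − 0.7408)/(1.3499 − 0.7408) = 0.3317/0.6090 = 0.5446
Terminal stock prices: S_uu = 91.11, S_ud = 50, S_dd = 27.44
Terminal payoffs (K − S): max(-30.11, 0) = 0, max(11, 0) = 11, max(33.56, 0) = 33.56
Node u (S = 67.49): V_u = e^(−0.07)·[0.5446·0.0000 + 0.4554·11.0000] = 4.6706
Node d (S = 37.04): V_d = e^(−0.07)·[0.5446·11.0000 + 0.4554·33.5594] = 19.8351
Node 0 (S = 50): V_0 = e^(−0.07)·[0.5446·4.6706 + 0.4554·19.8351] = 10.7937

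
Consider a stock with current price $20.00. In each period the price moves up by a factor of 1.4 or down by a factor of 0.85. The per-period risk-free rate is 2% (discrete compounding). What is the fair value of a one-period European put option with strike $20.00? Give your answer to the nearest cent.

Risk-neutral probability p = (1 + 0.02 − 0.85)/(1.4 − 0.85) = 0.1700/0.5500 = 0.3091
Terminal stock prices: S_u = 28, S_d = 17
Terminal payoffs (K − S): max(-8, 0) = 0, max(3, 0) = 3
Node 0 (S = 20): V_0 = 1/1.02·[0.3091·0.0000 + 0.6909·3.0000] = 2.0321

$2.03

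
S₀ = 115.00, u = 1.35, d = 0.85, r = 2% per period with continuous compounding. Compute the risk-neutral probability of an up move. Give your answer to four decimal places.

p = 0.3404

Risk-neutral probability p = (e^0.02 − 0.85)/(1.35 − 0.85) = 0.1702/0.5000 = 0.3404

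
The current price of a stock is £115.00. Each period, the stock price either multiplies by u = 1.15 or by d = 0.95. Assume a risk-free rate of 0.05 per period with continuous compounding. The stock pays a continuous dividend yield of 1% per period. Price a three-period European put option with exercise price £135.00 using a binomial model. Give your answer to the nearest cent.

Per-period risk-free factor R = e^0.05 = 1.0513; dividend-adjusted growth = e^(0.05−0.01) = 1.0408.
Risk-neutral probability p = (1.0408 − 0.95)/(1.15 − 0.95) = 0.0908/0.2000 = 0.4541
Terminal stock prices: S_uuu = 174.9, S_uud = 144.5, S_udd = 119.4, S_ddd = 98.6
Terminal payoffs (K − S): max(-39.9, 0) = 0, max(-9.483, 0) = 0, max(15.64, 0) = 15.64, max(36.4, 0) = 36.4
Node uu (S = 152.1): V_uu = e^(−0.05)·[0.4541·0.0000 + 0.5459·0.0000] = 0.0000
Node ud (S = 125.6): V_ud = e^(−0.05)·[0.4541·0.0000 + 0.5459·15.6444] = 8.1244
Node dd (S = 103.8): V_dd = e^(−0.05)·[0.4541·15.6444 + 0.5459·36.4019] = 25.6612
Node u (S = 132.2): V_u = e^(−0.05)·[0.4541·0.0000 + 0.5459·8.1244] = 4.2192
Node d (S = 109.2): V_d = e^(−0.05)·[0.4541·8.1244 + 0.5459·25.6612] = 16.8354
Node 0 (S = 115): V_0 = e^(−0.05)·[0.4541·4.2192 + 0.5459·16.8354] = 10.5653

£10.57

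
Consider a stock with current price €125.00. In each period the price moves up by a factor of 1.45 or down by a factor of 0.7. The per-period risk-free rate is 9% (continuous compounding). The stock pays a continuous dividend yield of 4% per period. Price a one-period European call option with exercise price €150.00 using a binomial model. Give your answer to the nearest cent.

Per-period risk-free factor R = e^0.09 = 1.0942; dividend-adjusted growth = e^(0.09−0.04) = 1.0513.
Risk-neutral probability p = (1.0513 − 0.7)/(1.45 − 0.7) = 0.3513/0.7500 = 0.4684
Terminal stock prices: S_u = 181.2, S_d = 87.5
Terminal payoffs (S − K): max(31.25, 0) = 31.25, max(-62.5, 0) = 0
Node 0 (S = 125): V_0 = e^(−0.09)·[0.4684·31.2500 + 0.5316·0.0000] = 13.3766

€13.38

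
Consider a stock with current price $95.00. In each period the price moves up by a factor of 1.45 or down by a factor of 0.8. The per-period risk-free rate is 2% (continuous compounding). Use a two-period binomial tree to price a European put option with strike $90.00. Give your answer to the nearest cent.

Risk-neutral probability p = (e^0.02 − 0.8)/(1.45 − 0.8) = 0.2202/0.6500 = 0.3388
Terminal stock prices: S_uu = 199.7, S_ud = 110.2, S_dd = 60.8
Terminal payoffs (K − S): max(-109.7, 0) = 0, max(-20.2, 0) = 0, max(29.2, 0) = 29.2
Node u (S = 137.8): V_u = e^(−0.02)·[0.3388·0.0000 + 0.6612·0.0000] = 0.0000
Node d (S = 76): V_d = e^(−0.02)·[0.3388·0.0000 + 0.6612·29.2000] = 18.9256
Node 0 (S = 95): V_0 = e^(−0.02)·[0.3388·0.0000 + 0.6612·18.9256] = 12.2663

$12.27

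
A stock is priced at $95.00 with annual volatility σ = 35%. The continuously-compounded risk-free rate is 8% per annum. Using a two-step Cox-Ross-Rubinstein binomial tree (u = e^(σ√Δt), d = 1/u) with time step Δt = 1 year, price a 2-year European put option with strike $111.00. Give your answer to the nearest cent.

$18.81

CRR parameters: u = e^(σ√Δt) = e^(0.35·√1) = 1.4191, d = 1/u = 0.7047
Per-period rate: rΔt = 0.08·1 = 0.08, so R = e^0.08 = 1.0833
Risk-neutral probability p = (e^0.08 − 0.7047)/(1.4191 − 0.7047) = 0.3786/0.7144 = 0.5300
Terminal stock prices: S_uu = 191.3, S_ud = 95, S_dd = 47.18
Terminal payoffs (K − S): max(-80.31, 0) = 0, max(16, 0) = 16, max(63.82, 0) = 63.82
Node u (S = 134.8): V_u = e^(−0.08)·[0.5300·0.0000 + 0.4700·16.0000] = 6.9423
Node d (S = 66.95): V_d = e^(−0.08)·[0.5300·16.0000 + 0.4700·63.8244] = 35.5205
Node 0 (S = 95): V_0 = e^(−0.08)·[0.5300·6.9423 + 0.4700·35.5205] = 18.8085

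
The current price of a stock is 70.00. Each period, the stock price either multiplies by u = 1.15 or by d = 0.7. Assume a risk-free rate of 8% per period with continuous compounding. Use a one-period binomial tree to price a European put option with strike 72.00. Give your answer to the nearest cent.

3.15

Risk-neutral probability p = (e^0.08 − 0.7)/(1.15 − 0.7) = 0.3833/0.4500 = 0.8517
Terminal stock prices: S_u = 80.5, S_d = 49
Terminal payoffs (K − S): max(-8.5, 0) = 0, max(23, 0) = 23
Node 0 (S = 70): V_0 = e^(−0.08)·[0.8517·0.0000 + 0.1483·23.0000] = 3.1476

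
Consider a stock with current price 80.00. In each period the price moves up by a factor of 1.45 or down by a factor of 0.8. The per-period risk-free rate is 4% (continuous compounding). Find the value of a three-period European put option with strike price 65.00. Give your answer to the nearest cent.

5.32

Risk-neutral probability p = (e^0.04 − 0.8)/(1.45 − 0.8) = 0.2408/0.6500 = 0.3705
Terminal stock prices: S_uuu = 243.9, S_uud = 134.6, S_udd = 74.24, S_ddd = 40.96
Terminal payoffs (K − S): max(-178.9, 0) = 0, max(-69.56, 0) = 0, max(-9.24, 0) = 0, max(24.04, 0) = 24.04
Node uu (S = 168.2): V_uu = e^(−0.04)·[0.3705·0.0000 + 0.6295·0.0000] = 0.0000
Node ud (S = 92.8): V_ud = e^(−0.04)·[0.3705·0.0000 + 0.6295·0.0000] = 0.0000
Node dd (S = 51.2): V_dd = e^(−0.04)·[0.3705·0.0000 + 0.6295·24.0400] = 14.5403
Node u (S = 116): V_u = e^(−0.04)·[0.3705·0.0000 + 0.6295·0.0000] = 0.0000
Node d (S = 64): V_d = e^(−0.04)·[0.3705·0.0000 + 0.6295·14.5403] = 8.7945
Node 0 (S = 80): V_0 = e^(−0.04)·[0.3705·0.0000 + 0.6295·8.7945] = 5.3193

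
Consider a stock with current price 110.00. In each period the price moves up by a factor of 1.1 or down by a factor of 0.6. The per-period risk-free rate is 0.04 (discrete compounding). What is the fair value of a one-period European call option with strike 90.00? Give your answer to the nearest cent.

Risk-neutral probability p = (1 + 0.04 − 0.6)/(1.1 − 0.6) = 0.4400/0.5000 = 0.8800
Terminal stock prices: S_u = 121, S_d = 66
Terminal payoffs (S − K): max(31, 0) = 31, max(-24, 0) = 0
Node 0 (S = 110): V_0 = 1/1.04·[0.8800·31.0000 + 0.1200·0.0000] = 26.2308

26.23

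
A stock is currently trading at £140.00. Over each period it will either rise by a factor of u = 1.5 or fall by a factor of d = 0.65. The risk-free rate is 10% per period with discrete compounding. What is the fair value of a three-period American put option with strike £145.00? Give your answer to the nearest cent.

Risk-neutral probability p = (1 + 0.1 − 0.65)/(1.5 − 0.65) = 0.4500/0.8500 = 0.5294
Terminal stock prices: S_uuu = 472.5, S_uud = 204.8, S_udd = 88.73, S_ddd = 38.45
Terminal payoffs (K − S): max(-327.5, 0) = 0, max(-59.75, 0) = 0, max(56.27, 0) = 56.27, max(106.6, 0) = 106.6
Node uu (S = 315): continuation = 1/1.1·[0.5294·0.0000 + 0.4706·0.0000] = 0.0000; exercise value = 0.0000 ≤ continuation, so V_uu = 0.0000
Node ud (S = 136.5): continuation = 1/1.1·[0.5294·0.0000 + 0.4706·56.2750] = 24.0749; exercise value = 8.5000 ≤ continuation, so V_ud = 24.0749
Node dd (S = 59.15): continuation = 1/1.1·[0.5294·56.2750 + 0.4706·106.5525] = 72.6682; exercise value = 85.8500 > continuation, so V_dd = 85.8500 (exercise)
Node u (S = 210): continuation = 1/1.1·[0.5294·0.0000 + 0.4706·24.0749] = 10.2994; exercise value = 0.0000 ≤ continuation, so V_u = 10.2994
Node d (S = 91): continuation = 1/1.1·[0.5294·24.0749 + 0.4706·85.8500] = 48.3141; exercise value = 54.0000 > continuation, so V_d = 54.0000 (exercise)
Node 0 (S = 140): continuation = 1/1.1·[0.5294·10.2994 + 0.4706·54.0000] = 28.0585; exercise value = 5.0000 ≤ continuation, so V_0 = 28.0585

£28.06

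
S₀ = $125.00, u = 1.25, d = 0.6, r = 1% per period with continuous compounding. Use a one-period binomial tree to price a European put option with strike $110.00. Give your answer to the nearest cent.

Risk-neutral probability p = (e^0.01 − 0.6)/(1.25 − 0.6) = 0.4101/0.6500 = 0.6308
Terminal stock prices: S_u = 156.2, S_d = 75
Terminal payoffs (K − S): max(-46.25, 0) = 0, max(35, 0) = 35
Node 0 (S = 125): V_0 = e^(−0.01)·[0.6308·0.0000 + 0.3692·35.0000] = 12.7918

$12.79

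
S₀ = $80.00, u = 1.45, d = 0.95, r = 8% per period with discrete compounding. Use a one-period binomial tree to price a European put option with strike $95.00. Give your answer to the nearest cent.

Risk-neutral probability p = (1 + 0.08 − 0.95)/(1.45 − 0.95) = 0.1300/0.5000 = 0.2600
Terminal stock prices: S_u = 116, S_d = 76
Terminal payoffs (K − S): max(-21, 0) = 0, max(19, 0) = 19
Node 0 (S = 80): V_0 = 1/1.08·[0.2600·0.0000 + 0.7400·19.0000] = 13.0185

$13.02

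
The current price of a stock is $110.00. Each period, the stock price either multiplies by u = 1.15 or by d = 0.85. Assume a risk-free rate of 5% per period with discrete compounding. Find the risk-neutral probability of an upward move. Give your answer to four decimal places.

Risk-neutral probability p = (1 + 0.05 − 0.85)/(1.15 − 0.85) = 0.2000/0.3000 = 0.6667

p = 0.6667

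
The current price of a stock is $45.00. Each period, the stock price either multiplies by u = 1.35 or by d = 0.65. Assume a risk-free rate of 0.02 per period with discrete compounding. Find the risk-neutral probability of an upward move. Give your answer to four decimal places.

Risk-neutral probability p = (1 + 0.02 − 0.65)/(1.35 − 0.65) = 0.3700/0.7000 = 0.5286

p = 0.5286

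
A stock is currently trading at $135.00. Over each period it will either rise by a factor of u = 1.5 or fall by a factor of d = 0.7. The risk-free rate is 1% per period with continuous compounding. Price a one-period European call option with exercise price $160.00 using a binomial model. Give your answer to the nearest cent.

Risk-neutral probability p = (e^0.01 − 0.7)/(1.5 − 0.7) = 0.3101/0.8000 = 0.3876
Terminal stock prices: S_u = 202.5, S_d = 94.5
Terminal payoffs (S − K): max(42.5, 0) = 42.5, max(-65.5, 0) = 0
Node 0 (S = 135): V_0 = e^(−0.01)·[0.3876·42.5000 + 0.6124·0.0000] = 16.3075

$16.31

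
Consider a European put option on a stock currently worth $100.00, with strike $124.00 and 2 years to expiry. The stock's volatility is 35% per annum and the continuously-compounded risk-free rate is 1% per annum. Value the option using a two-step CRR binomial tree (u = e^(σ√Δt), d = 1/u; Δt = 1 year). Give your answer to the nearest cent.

CRR parameters: u = e^(σ√Δt) = e^(0.35·√1) = 1.4191, d = 1/u = 0.7047
Per-period rate: rΔt = 0.01·1 = 0.01, so R = e^0.01 = 1.0101
Risk-neutral probability p = (e^0.01 − 0.7047)/(1.4191 − 0.7047) = 0.3054/0.7144 = 0.4275
Terminal stock prices: S_uu = 201.4, S_ud = 100, S_dd = 49.66
Terminal payoffs (K − S): max(-77.38, 0) = 0, max(24, 0) = 24, max(74.34, 0) = 74.34
Node u (S = 141.9): V_u = e^(−0.01)·[0.4275·0.0000 + 0.5725·24.0000] = 13.6045
Node d (S = 70.47): V_d = e^(−0.01)·[0.4275·24.0000 + 0.5725·74.3415] = 52.2974
Node 0 (S = 100): V_0 = e^(−0.01)·[0.4275·13.6045 + 0.5725·52.2974] = 35.4023

$35.40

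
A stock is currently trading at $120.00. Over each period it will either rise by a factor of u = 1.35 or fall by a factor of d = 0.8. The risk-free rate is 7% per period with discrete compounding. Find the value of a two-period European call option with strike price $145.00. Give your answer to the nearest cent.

$15.51

Risk-neutral probability p = (1 + 0.07 − 0.8)/(1.35 − 0.8) = 0.2700/0.5500 = 0.4909
Terminal stock prices: S_uu = 218.7, S_ud = 129.6, S_dd = 76.8
Terminal payoffs (S − K): max(73.7, 0) = 73.7, max(-15.4, 0) = 0, max(-68.2, 0) = 0
Node u (S = 162): V_u = 1/1.07·[0.4909·73.7000 + 0.5091·0.0000] = 33.8131
Node d (S = 96): V_d = 1/1.07·[0.4909·0.0000 + 0.5091·0.0000] = 0.0000
Node 0 (S = 120): V_0 = 1/1.07·[0.4909·33.8131 + 0.5091·0.0000] = 15.5132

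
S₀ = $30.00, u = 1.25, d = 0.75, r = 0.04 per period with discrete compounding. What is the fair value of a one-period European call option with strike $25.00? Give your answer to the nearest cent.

$6.97

Risk-neutral probability p = (1 + 0.04 − 0.75)/(1.25 − 0.75) = 0.2900/0.5000 = 0.5800
Terminal stock prices: S_u = 37.5, S_d = 22.5
Terminal payoffs (S − K): max(12.5, 0) = 12.5, max(-2.5, 0) = 0
Node 0 (S = 30): V_0 = 1/1.04·[0.5800·12.5000 + 0.4200·0.0000] = 6.9712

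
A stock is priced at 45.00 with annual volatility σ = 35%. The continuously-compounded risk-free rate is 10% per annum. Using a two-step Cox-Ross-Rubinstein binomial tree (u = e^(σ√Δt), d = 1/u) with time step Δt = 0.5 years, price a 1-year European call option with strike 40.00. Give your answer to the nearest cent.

CRR parameters: u = e^(σ√Δt) = e^(0.35·√0.5) = 1.2808, d = 1/u = 0.7808
Per-period rate: rΔt = 0.1·0.5 = 0.05, so R = e^0.05 = 1.0513
Risk-neutral probability p = (e^0.05 − 0.7808)/(1.2808 − 0.7808) = 0.2705/0.5000 = 0.5410
Terminal stock prices: S_uu = 73.82, S_ud = 45, S_dd = 27.43
Terminal payoffs (S − K): max(33.82, 0) = 33.82, max(5, 0) = 5, max(-12.57, 0) = 0
Node u (S = 57.64): V_u = e^(−0.05)·[0.5410·33.8206 + 0.4590·5.0000] = 19.5870
Node d (S = 35.13): V_d = e^(−0.05)·[0.5410·5.0000 + 0.4590·0.0000] = 2.5730
Node 0 (S = 45): V_0 = e^(−0.05)·[0.5410·19.5870 + 0.4590·2.5730] = 11.2027

11.20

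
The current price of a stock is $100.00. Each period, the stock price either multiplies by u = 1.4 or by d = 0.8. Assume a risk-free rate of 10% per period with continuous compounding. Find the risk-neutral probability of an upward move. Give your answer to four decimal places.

p = 0.5086

Risk-neutral probability p = (e^0.1 − 0.8)/(1.4 − 0.8) = 0.3052/0.6000 = 0.5086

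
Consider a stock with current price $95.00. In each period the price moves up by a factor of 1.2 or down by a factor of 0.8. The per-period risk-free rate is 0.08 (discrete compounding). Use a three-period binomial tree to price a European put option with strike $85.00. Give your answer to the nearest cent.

$2.59

Risk-neutral probability p = (1 + 0.08 − 0.8)/(1.2 − 0.8) = 0.2800/0.4000 = 0.7000
Terminal stock prices: S_uuu = 164.2, S_uud = 109.4, S_udd = 72.96, S_ddd = 48.64
Terminal payoffs (K − S): max(-79.16, 0) = 0, max(-24.44, 0) = 0, max(12.04, 0) = 12.04, max(36.36, 0) = 36.36
Node uu (S = 136.8): V_uu = 1/1.08·[0.7000·0.0000 + 0.3000·0.0000] = 0.0000
Node ud (S = 91.2): V_ud = 1/1.08·[0.7000·0.0000 + 0.3000·12.0400] = 3.3444
Node dd (S = 60.8): V_dd = 1/1.08·[0.7000·12.0400 + 0.3000·36.3600] = 17.9037
Node u (S = 114): V_u = 1/1.08·[0.7000·0.0000 + 0.3000·3.3444] = 0.9290
Node d (S = 76): V_d = 1/1.08·[0.7000·3.3444 + 0.3000·17.9037] = 7.1409
Node 0 (S = 95): V_0 = 1/1.08·[0.7000·0.9290 + 0.3000·7.1409] = 2.5857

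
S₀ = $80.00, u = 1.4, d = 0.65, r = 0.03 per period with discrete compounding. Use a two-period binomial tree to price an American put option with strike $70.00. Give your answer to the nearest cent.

Risk-neutral probability p = (1 + 0.03 − 0.65)/(1.4 − 0.65) = 0.3800/0.7500 = 0.5067
Terminal stock prices: S_uu = 156.8, S_ud = 72.8, S_dd = 33.8
Terminal payoffs (K − S): max(-86.8, 0) = 0, max(-2.8, 0) = 0, max(36.2, 0) = 36.2
Node u (S = 112): continuation = 1/1.03·[0.5067·0.0000 + 0.4933·0.0000] = 0.0000; exercise value = 0.0000 ≤ continuation, so V_u = 0.0000
Node d (S = 52): continuation = 1/1.03·[0.5067·0.0000 + 0.4933·36.2000] = 17.3385; exercise value = 18.0000 > continuation, so V_d = 18.0000 (exercise)
Node 0 (S = 80): continuation = 1/1.03·[0.5067·0.0000 + 0.4933·18.0000] = 8.6214; exercise value = 0.0000 ≤ continuation, so V_0 = 8.6214

$8.62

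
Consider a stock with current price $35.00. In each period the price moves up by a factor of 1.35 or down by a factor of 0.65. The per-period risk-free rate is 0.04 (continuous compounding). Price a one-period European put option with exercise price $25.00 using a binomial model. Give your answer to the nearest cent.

Risk-neutral probability p = (e^0.04 − 0.65)/(1.35 − 0.65) = 0.3908/0.7000 = 0.5583
Terminal stock prices: S_u = 47.25, S_d = 22.75
Terminal payoffs (K − S): max(-22.25, 0) = 0, max(2.25, 0) = 2.25
Node 0 (S = 35): V_0 = e^(−0.04)·[0.5583·0.0000 + 0.4417·2.2500] = 0.9549

$0.95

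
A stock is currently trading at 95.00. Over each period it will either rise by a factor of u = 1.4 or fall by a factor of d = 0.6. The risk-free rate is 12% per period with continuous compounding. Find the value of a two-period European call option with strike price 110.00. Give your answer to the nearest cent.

Risk-neutral probability p = (e^0.12 − 0.6)/(1.4 − 0.6) = 0.5275/0.8000 = 0.6594
Terminal stock prices: S_uu = 186.2, S_ud = 79.8, S_dd = 34.2
Terminal payoffs (S − K): max(76.2, 0) = 76.2, max(-30.2, 0) = 0, max(-75.8, 0) = 0
Node u (S = 133): V_u = e^(−0.12)·[0.6594·76.2000 + 0.3406·0.0000] = 44.5625
Node d (S = 57): V_d = e^(−0.12)·[0.6594·0.0000 + 0.3406·0.0000] = 0.0000
Node 0 (S = 95): V_0 = e^(−0.12)·[0.6594·44.5625 + 0.3406·0.0000] = 26.0606

26.06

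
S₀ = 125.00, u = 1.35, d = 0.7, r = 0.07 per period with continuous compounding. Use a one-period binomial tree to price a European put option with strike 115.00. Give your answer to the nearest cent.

10.95

Risk-neutral probability p = (e^0.07 − 0.7)/(1.35 − 0.7) = 0.3725/0.6500 = 0.5731
Terminal stock prices: S_u = 168.8, S_d = 87.5
Terminal payoffs (K − S): max(-53.75, 0) = 0, max(27.5, 0) = 27.5
Node 0 (S = 125): V_0 = e^(−0.07)·[0.5731·0.0000 + 0.4269·27.5000] = 10.9463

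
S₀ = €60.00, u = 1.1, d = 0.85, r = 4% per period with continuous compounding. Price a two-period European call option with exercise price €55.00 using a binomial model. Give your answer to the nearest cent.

Risk-neutral probability p = (e^0.04 − 0.85)/(1.1 − 0.85) = 0.1908/0.2500 = 0.7632
Terminal stock prices: S_uu = 72.6, S_ud = 56.1, S_dd = 43.35
Terminal payoffs (S − K): max(17.6, 0) = 17.6, max(1.1, 0) = 1.1, max(-11.65, 0) = 0
Node u (S = 66): V_u = e^(−0.04)·[0.7632·17.6000 + 0.2368·1.1000] = 13.1566
Node d (S = 51): V_d = e^(−0.04)·[0.7632·1.1000 + 0.2368·0.0000] = 0.8066
Node 0 (S = 60): V_0 = e^(−0.04)·[0.7632·13.1566 + 0.2368·0.8066] = 9.8314

€9.83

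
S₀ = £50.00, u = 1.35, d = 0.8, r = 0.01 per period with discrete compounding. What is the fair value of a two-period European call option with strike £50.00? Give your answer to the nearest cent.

Risk-neutral probability p = (1 + 0.01 − 0.8)/(1.35 − 0.8) = 0.2100/0.5500 = 0.3818
Terminal stock prices: S_uu = 91.13, S_ud = 54, S_dd = 32
Terminal payoffs (S − K): max(41.13, 0) = 41.13, max(4, 0) = 4, max(-18, 0) = 0
Node u (S = 67.5): V_u = 1/1.01·[0.3818·41.1250 + 0.6182·4.0000] = 17.9950
Node d (S = 40): V_d = 1/1.01·[0.3818·4.0000 + 0.6182·0.0000] = 1.5122
Node 0 (S = 50): V_0 = 1/1.01·[0.3818·17.9950 + 0.6182·1.5122] = 7.7283

£7.73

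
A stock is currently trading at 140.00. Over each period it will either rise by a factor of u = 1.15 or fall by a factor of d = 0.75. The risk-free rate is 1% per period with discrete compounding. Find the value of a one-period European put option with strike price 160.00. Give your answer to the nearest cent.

19.06

Risk-neutral probability p = (1 + 0.01 − 0.75)/(1.15 − 0.75) = 0.2600/0.4000 = 0.6500
Terminal stock prices: S_u = 161, S_d = 105
Terminal payoffs (K − S): max(-1, 0) = 0, max(55, 0) = 55
Node 0 (S = 140): V_0 = 1/1.01·[0.6500·0.0000 + 0.3500·55.0000] = 19.0594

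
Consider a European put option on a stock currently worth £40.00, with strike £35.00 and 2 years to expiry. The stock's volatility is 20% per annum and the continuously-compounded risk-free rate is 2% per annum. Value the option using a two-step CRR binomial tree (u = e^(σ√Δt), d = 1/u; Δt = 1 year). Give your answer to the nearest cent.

£1.96

CRR parameters: u = e^(σ√Δt) = e^(0.2·√1) = 1.2214, d = 1/u = 0.8187
Per-period rate: rΔt = 0.02·1 = 0.02, so R = e^0.02 = 1.0202
Risk-neutral probability p = (e^0.02 − 0.8187)/(1.2214 − 0.8187) = 0.2015/0.4027 = 0.5003
Terminal stock prices: S_uu = 59.67, S_ud = 40, S_dd = 26.81
Terminal payoffs (K − S): max(-24.67, 0) = 0, max(-5, 0) = 0, max(8.187, 0) = 8.187
Node u (S = 48.86): V_u = e^(−0.02)·[0.5003·0.0000 + 0.4997·0.0000] = 0.0000
Node d (S = 32.75): V_d = e^(−0.02)·[0.5003·0.0000 + 0.4997·8.1872] = 4.0099
Node 0 (S = 40): V_0 = e^(−0.02)·[0.5003·0.0000 + 0.4997·4.0099] = 1.9639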